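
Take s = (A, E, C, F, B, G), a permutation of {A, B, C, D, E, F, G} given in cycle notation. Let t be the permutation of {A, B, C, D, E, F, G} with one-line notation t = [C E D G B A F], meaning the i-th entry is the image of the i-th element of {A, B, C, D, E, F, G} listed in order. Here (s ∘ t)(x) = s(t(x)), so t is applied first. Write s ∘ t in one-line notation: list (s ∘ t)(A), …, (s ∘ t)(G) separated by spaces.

(s ∘ t)(x) = s(t(x)). Computing each image: s(t(A)) = s(C) = F, s(t(B)) = s(E) = C, s(t(C)) = s(D) = D, s(t(D)) = s(G) = A, s(t(E)) = s(B) = G, s(t(F)) = s(A) = E, s(t(G)) = s(F) = B.
Hence s ∘ t = [F C D A G E B].

F C D A G E B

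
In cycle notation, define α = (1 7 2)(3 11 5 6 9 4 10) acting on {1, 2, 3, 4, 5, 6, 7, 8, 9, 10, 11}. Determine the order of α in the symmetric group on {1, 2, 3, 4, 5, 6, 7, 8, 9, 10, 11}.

The cycle type of α is (7, 3, 1).
Since disjoint cycles commute, ord(α) = lcm(7, 3) = 21.

21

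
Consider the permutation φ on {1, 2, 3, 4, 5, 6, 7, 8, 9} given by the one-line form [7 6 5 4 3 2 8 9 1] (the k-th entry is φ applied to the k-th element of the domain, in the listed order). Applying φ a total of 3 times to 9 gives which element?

8

Tracing 9 → 1 → … returns to 9 after 4 steps, so 9 lies in a 4-cycle (1 7 8 9).
Advancing 3 steps from 9: 9 → 1 → 7 → 8.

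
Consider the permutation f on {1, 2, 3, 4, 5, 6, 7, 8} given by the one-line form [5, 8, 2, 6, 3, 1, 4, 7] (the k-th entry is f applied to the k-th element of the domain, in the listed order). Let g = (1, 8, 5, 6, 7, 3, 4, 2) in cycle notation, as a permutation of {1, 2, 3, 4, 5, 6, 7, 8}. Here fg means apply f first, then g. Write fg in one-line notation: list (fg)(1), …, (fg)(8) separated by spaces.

(fg)(x) = g(f(x)). Computing each image: g(f(1)) = g(5) = 6, g(f(2)) = g(8) = 5, g(f(3)) = g(2) = 1, g(f(4)) = g(6) = 7, g(f(5)) = g(3) = 4, g(f(6)) = g(1) = 8, g(f(7)) = g(4) = 2, g(f(8)) = g(7) = 3.
Hence fg = [6 5 1 7 4 8 2 3].

6 5 1 7 4 8 2 3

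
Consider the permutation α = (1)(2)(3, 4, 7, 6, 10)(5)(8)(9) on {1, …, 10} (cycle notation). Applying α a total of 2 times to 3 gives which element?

3 lies in the 5-cycle (3, 4, 7, 6, 10).
Advancing 2 steps from 3: 3 → 4 → 7.

7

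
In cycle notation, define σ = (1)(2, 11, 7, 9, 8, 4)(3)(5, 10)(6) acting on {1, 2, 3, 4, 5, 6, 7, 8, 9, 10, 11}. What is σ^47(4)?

4 lies in the 6-cycle (2, 11, 7, 9, 8, 4).
Since the cycle has length 6, σ^47 acts on it the same as σ^5 (47 mod 6 = 5).
Advancing 5 steps from 4: 4 → 2 → 11 → 7 → 9 → 8.

8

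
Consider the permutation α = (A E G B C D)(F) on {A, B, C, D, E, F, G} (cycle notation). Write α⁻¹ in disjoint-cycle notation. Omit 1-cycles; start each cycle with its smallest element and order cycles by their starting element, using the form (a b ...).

(A D C B G E)

Inverting a permutation written in cycle notation just reverses the order within every cycle.
Reversing each cycle of α and rotating so the smallest element leads gives (A D C B G E).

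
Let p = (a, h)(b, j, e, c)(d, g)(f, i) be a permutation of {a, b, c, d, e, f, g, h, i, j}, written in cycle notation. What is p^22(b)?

b lies in the 4-cycle (b, j, e, c).
Powers repeat with period 4 on this cycle, and 22 mod 4 = 2, so p^22(b) = p^2(b).
Stepping 2 places around the cycle: b → j → e.

e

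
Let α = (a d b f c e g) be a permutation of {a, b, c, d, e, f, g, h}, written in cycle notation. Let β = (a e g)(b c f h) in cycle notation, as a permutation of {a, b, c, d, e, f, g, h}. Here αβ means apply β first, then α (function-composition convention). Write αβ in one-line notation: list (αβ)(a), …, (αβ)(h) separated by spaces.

(αβ)(x) = α(β(x)). Computing each image: α(β(a)) = α(e) = g, α(β(b)) = α(c) = e, α(β(c)) = α(f) = c, α(β(d)) = α(d) = b, α(β(e)) = α(g) = a, α(β(f)) = α(h) = h, α(β(g)) = α(a) = d, α(β(h)) = α(b) = f.
Hence αβ = [g e c b a h d f].

g e c b a h d f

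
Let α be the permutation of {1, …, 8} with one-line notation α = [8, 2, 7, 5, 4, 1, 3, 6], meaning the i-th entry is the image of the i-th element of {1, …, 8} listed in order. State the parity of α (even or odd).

even

In disjoint-cycle form the cycle lengths are 3, 2, 2, 1.
A cycle of length ℓ contributes ℓ−1 transpositions, so α is a product of 2 + 1 + 1 = 4 transpositions — even.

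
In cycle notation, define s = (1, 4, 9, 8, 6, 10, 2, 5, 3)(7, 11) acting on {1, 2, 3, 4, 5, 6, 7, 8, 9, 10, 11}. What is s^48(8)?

8 lies in the 9-cycle (1, 4, 9, 8, 6, 10, 2, 5, 3).
Since the cycle has length 9, s^48 acts on it the same as s^3 (48 mod 9 = 3).
Stepping 3 places around the cycle: 8 → 6 → 10 → 2.

2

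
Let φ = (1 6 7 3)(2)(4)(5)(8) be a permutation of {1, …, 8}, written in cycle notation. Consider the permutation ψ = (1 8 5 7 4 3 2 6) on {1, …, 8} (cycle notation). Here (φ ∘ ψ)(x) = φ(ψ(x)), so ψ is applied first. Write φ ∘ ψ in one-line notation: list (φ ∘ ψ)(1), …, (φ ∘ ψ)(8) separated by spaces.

8 7 2 1 3 6 4 5

(φ ∘ ψ)(x) = φ(ψ(x)). Computing each image: φ(ψ(1)) = φ(8) = 8, φ(ψ(2)) = φ(6) = 7, φ(ψ(3)) = φ(2) = 2, φ(ψ(4)) = φ(3) = 1, φ(ψ(5)) = φ(7) = 3, φ(ψ(6)) = φ(1) = 6, φ(ψ(7)) = φ(4) = 4, φ(ψ(8)) = φ(5) = 5.
Hence φ ∘ ψ = [8 7 2 1 3 6 4 5].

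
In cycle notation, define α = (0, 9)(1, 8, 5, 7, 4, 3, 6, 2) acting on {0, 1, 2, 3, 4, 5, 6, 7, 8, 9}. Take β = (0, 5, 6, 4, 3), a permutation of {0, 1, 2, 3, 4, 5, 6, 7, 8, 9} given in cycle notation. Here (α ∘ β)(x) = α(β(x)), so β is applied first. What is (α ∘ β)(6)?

β(6) = 4, then α(4) = 3; composing gives (α ∘ β)(6) = 3.

3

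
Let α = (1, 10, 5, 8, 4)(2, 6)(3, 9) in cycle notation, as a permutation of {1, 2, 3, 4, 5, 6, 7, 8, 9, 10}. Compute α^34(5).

10

5 lies in the 5-cycle (1, 10, 5, 8, 4).
Powers repeat with period 5 on this cycle, and 34 mod 5 = 4, so α^34(5) = α^4(5).
Stepping 4 places around the cycle: 5 → 8 → 4 → 1 → 10.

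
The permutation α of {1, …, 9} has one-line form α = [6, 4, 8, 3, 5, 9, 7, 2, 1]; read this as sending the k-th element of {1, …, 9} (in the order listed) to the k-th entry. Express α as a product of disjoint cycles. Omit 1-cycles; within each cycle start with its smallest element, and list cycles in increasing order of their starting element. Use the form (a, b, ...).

From 1: 1 → 6 → 9 → 1, closing the cycle (1, 6, 9).
Continuing from each remaining unvisited element yields (1, 6, 9)(2, 4, 3, 8).

(1, 6, 9)(2, 4, 3, 8)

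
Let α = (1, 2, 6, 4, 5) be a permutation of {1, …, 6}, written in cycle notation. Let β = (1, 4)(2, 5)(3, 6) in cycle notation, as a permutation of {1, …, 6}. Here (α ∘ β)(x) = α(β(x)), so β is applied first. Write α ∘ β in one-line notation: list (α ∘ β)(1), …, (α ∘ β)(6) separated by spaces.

(α ∘ β)(x) = α(β(x)). Computing each image: α(β(1)) = α(4) = 5, α(β(2)) = α(5) = 1, α(β(3)) = α(6) = 4, α(β(4)) = α(1) = 2, α(β(5)) = α(2) = 6, α(β(6)) = α(3) = 3.
Hence α ∘ β = [5 1 4 2 6 3].

5 1 4 2 6 3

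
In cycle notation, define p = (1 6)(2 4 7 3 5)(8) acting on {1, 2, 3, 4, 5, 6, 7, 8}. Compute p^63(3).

3 lies in the 5-cycle (2 4 7 3 5).
On a 5-cycle, p^5 is the identity, so p^63 = p^3 there (63 ≡ 3 mod 5).
Stepping 3 places around the cycle: 3 → 5 → 2 → 4.

4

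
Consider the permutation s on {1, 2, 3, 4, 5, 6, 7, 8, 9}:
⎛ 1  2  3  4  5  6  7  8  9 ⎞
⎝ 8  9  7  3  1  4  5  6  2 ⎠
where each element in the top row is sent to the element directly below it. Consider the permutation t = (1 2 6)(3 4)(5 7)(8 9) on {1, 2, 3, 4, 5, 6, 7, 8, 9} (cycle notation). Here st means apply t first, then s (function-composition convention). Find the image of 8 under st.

2

t(8) = 9, then s(9) = 2; composing gives (st)(8) = 2.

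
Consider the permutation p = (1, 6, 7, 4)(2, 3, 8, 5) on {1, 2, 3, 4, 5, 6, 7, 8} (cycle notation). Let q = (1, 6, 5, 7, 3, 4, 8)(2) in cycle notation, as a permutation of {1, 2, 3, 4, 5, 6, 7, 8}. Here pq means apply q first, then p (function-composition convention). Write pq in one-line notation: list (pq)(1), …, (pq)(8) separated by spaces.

Chase each element through q then p: 1 → 6 → 7; 2 → 2 → 3; 3 → 4 → 1; 4 → 8 → 5; 5 → 7 → 4; 6 → 5 → 2; 7 → 3 → 8; 8 → 1 → 6.
So pq in one-line form is 7 3 1 5 4 2 8 6.

7 3 1 5 4 2 8 6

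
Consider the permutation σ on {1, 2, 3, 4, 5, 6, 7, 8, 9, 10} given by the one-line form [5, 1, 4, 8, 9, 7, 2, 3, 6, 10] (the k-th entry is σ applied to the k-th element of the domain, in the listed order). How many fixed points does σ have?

1

The fixed points (elements with σ(x) = x) are {10}, so there is 1.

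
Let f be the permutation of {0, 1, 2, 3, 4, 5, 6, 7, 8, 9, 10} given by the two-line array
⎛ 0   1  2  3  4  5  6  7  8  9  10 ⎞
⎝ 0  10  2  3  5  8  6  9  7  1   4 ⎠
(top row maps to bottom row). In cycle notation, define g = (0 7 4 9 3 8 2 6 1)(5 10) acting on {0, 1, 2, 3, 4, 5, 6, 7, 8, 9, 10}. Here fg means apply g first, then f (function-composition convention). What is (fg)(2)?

6

g(2) = 6, then f(6) = 6; composing gives (fg)(2) = 6.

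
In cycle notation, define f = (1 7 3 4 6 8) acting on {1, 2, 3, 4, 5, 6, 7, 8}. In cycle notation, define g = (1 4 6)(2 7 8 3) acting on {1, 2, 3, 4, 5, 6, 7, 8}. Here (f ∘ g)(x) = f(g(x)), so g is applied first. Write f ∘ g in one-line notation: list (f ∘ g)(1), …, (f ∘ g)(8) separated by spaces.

6 3 2 8 5 7 1 4

Chase each element through g then f: 1 → 4 → 6; 2 → 7 → 3; 3 → 2 → 2; 4 → 6 → 8; 5 → 5 → 5; 6 → 1 → 7; 7 → 8 → 1; 8 → 3 → 4.
So f ∘ g in one-line form is 6 3 2 8 5 7 1 4.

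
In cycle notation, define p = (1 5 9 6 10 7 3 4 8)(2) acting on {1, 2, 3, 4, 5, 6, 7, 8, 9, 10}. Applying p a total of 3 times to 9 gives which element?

9 lies in the 9-cycle (1 5 9 6 10 7 3 4 8).
Stepping 3 places around the cycle: 9 → 6 → 10 → 7.

7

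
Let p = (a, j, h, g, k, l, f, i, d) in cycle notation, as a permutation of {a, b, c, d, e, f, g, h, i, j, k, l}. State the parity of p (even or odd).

even

The cycle lengths are 9, 1, 1, 1.
A cycle of length ℓ contributes ℓ−1 transpositions, so p is a product of 8 transpositions — even.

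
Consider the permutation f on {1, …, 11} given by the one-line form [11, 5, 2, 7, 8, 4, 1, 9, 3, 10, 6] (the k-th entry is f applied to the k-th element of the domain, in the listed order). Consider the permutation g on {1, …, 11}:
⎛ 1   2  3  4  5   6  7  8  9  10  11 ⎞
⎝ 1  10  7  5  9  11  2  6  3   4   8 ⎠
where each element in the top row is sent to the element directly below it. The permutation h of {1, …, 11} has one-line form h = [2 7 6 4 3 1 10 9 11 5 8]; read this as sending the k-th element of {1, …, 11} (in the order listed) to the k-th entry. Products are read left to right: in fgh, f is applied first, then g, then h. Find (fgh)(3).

(fgh)(3) = h(g(f(3))). f(3) = 2, then g(2) = 10, then h(10) = 5, so the result is 5.

5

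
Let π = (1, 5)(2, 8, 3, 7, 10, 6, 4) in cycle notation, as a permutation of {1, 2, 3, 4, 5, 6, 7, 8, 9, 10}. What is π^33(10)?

10 lies in the 7-cycle (2, 8, 3, 7, 10, 6, 4).
Since the cycle has length 7, π^33 acts on it the same as π^5 (33 mod 7 = 5).
Stepping 5 places around the cycle: 10 → 6 → 4 → 2 → 8 → 3.

3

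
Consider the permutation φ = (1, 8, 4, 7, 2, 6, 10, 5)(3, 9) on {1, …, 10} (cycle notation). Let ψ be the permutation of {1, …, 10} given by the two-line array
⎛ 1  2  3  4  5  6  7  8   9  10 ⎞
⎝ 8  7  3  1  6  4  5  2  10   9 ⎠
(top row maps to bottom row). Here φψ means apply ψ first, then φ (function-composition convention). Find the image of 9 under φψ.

(φψ)(9) = φ(ψ(9)). ψ(9) = 10, then φ(10) = 5. So (φψ)(9) = 5.

5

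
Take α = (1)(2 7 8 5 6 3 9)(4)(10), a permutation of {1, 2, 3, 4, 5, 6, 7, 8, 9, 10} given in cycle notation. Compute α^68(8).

2

8 lies in the 7-cycle (2 7 8 5 6 3 9).
On a 7-cycle, α^7 is the identity, so α^68 = α^5 there (68 ≡ 5 mod 7).
Stepping 5 places around the cycle: 8 → 5 → 6 → 3 → 9 → 2.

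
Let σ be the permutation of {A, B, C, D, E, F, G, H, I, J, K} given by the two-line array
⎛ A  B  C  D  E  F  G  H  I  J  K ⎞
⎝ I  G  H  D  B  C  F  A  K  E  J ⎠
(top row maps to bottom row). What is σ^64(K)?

G

Tracing K → J → … returns to K after 10 steps, so K lies in a 10-cycle (A, I, K, J, E, B, G, F, C, H).
Powers repeat with period 10 on this cycle, and 64 mod 10 = 4, so σ^64(K) = σ^4(K).
Stepping 4 places around the cycle: K → J → E → B → G.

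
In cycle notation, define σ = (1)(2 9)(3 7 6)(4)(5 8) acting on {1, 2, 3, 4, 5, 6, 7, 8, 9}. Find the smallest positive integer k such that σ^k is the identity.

6

The cycle type of σ is (3, 2, 2, 1, 1).
The order is lcm(3, 2, 2) = 6.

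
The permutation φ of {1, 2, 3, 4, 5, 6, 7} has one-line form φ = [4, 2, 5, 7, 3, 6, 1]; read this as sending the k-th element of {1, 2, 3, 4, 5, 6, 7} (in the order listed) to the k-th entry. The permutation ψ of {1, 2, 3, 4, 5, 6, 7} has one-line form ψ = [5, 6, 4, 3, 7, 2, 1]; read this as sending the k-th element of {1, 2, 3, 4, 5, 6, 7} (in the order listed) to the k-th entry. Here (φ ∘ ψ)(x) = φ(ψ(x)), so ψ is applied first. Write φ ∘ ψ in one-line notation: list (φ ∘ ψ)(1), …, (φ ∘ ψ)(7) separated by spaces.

(φ ∘ ψ)(x) = φ(ψ(x)). Computing each image: φ(ψ(1)) = φ(5) = 3, φ(ψ(2)) = φ(6) = 6, φ(ψ(3)) = φ(4) = 7, φ(ψ(4)) = φ(3) = 5, φ(ψ(5)) = φ(7) = 1, φ(ψ(6)) = φ(2) = 2, φ(ψ(7)) = φ(1) = 4.
Hence φ ∘ ψ = [3 6 7 5 1 2 4].

3 6 7 5 1 2 4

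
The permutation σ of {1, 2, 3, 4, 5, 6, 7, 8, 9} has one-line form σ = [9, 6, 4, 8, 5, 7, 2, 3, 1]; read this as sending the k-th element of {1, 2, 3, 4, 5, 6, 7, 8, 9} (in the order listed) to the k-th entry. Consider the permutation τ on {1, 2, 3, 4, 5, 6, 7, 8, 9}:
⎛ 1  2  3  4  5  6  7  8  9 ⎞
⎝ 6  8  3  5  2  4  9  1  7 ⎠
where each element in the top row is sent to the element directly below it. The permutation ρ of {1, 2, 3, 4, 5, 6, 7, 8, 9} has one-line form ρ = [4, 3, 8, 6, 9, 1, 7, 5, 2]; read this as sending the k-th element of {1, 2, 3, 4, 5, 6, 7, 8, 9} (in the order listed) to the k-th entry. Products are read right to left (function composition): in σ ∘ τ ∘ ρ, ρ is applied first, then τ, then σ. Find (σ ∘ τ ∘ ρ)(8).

Apply the permutations in order: ρ(8) = 5, then τ(5) = 2, then σ(2) = 6. So (σ ∘ τ ∘ ρ)(8) = 6.

6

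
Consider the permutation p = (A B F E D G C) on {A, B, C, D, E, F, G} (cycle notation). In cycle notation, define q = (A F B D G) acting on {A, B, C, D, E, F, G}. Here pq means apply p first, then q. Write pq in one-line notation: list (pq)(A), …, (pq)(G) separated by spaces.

D B F A G E C

(pq)(x) = q(p(x)). Computing each image: q(p(A)) = q(B) = D, q(p(B)) = q(F) = B, q(p(C)) = q(A) = F, q(p(D)) = q(G) = A, q(p(E)) = q(D) = G, q(p(F)) = q(E) = E, q(p(G)) = q(C) = C.
Hence pq = [D B F A G E C].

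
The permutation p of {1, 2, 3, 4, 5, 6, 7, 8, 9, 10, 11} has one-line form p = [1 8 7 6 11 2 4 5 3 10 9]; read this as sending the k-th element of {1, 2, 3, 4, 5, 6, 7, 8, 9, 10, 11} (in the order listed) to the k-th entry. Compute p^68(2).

3

Tracing 2 → 8 → … returns to 2 after 9 steps, so 2 lies in a 9-cycle (2, 8, 5, 11, 9, 3, 7, 4, 6).
On a 9-cycle, p^9 is the identity, so p^68 = p^5 there (68 ≡ 5 mod 9).
Advancing 5 steps from 2: 2 → 8 → 5 → 11 → 9 → 3.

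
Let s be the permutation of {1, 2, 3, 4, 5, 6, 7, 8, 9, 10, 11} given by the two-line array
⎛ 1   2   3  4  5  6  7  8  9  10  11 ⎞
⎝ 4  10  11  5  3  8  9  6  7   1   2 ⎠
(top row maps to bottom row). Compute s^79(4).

Tracing 4 → 5 → … returns to 4 after 7 steps, so 4 lies in a 7-cycle (1 4 5 3 11 2 10).
Since the cycle has length 7, s^79 acts on it the same as s^2 (79 mod 7 = 2).
Stepping 2 places around the cycle: 4 → 5 → 3.

3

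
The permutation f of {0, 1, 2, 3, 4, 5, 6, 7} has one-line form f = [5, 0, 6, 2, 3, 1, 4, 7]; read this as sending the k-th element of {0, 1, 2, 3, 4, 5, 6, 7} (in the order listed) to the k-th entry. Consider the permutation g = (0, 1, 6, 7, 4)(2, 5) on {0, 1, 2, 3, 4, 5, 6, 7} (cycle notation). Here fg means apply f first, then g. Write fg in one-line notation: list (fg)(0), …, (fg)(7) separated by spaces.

2 1 7 5 3 6 0 4

(fg)(x) = g(f(x)). Computing each image: g(f(0)) = g(5) = 2, g(f(1)) = g(0) = 1, g(f(2)) = g(6) = 7, g(f(3)) = g(2) = 5, g(f(4)) = g(3) = 3, g(f(5)) = g(1) = 6, g(f(6)) = g(4) = 0, g(f(7)) = g(7) = 4.
Hence fg = [2 1 7 5 3 6 0 4].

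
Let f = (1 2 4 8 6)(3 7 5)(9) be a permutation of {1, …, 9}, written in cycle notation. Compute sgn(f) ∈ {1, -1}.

The cycle lengths are 5, 3, 1.
A cycle of length ℓ contributes ℓ−1 transpositions, so f is a product of 4 + 2 = 6 transpositions — even.

1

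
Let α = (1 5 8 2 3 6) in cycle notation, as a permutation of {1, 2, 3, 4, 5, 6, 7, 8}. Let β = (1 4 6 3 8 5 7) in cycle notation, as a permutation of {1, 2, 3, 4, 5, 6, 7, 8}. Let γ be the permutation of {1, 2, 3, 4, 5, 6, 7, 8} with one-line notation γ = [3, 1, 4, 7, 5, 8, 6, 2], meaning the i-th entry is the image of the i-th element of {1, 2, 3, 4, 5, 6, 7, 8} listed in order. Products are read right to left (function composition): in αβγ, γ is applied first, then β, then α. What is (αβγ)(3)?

1

Apply the permutations in order: γ(3) = 4, then β(4) = 6, then α(6) = 1. So (αβγ)(3) = 1.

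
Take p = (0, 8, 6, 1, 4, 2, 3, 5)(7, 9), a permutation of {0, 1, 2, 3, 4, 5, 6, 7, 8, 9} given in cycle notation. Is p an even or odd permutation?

The cycle lengths are 8, 2.
A cycle of length ℓ contributes ℓ−1 transpositions, so p is a product of 7 + 1 = 8 transpositions — even.

even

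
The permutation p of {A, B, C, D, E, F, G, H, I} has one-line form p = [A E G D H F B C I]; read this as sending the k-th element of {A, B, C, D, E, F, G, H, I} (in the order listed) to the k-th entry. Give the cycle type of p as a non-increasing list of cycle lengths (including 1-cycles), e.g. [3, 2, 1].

The disjoint cycles are (A)(B E H C G)(D)(F)(I), with lengths 5, 1, 1, 1, 1 in non-increasing order.

[5, 1, 1, 1, 1]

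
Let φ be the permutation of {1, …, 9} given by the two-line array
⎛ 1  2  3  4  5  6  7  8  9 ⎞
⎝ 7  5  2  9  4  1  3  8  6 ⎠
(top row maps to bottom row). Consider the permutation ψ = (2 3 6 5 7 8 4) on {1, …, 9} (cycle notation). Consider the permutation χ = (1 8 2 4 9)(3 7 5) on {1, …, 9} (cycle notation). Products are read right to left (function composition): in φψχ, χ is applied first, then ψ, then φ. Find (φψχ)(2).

5

(φψχ)(2) = φ(ψ(χ(2))). χ(2) = 4, then ψ(4) = 2, then φ(2) = 5, so the result is 5.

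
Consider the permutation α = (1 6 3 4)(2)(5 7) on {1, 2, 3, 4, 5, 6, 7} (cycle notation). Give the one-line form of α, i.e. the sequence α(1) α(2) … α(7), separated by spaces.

6 2 4 1 7 3 5

Image by image: 1→6, 2→2, 3→4, 4→1, 5→7, 6→3, 7→5.
Listing these in domain order gives 6 2 4 1 7 3 5.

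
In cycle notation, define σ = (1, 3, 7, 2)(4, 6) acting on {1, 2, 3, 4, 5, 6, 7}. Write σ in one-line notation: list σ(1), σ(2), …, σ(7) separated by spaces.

3 1 7 6 5 4 2

Each element maps to the next entry in its cycle (wrapping to the front): 1→3, 2→1, 3→7, 4→6, 5→5, 6→4, 7→2.
Listing these in domain order gives 3 1 7 6 5 4 2.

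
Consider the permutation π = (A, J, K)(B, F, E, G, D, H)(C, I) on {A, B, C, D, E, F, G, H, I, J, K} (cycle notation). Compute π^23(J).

J lies in the 3-cycle (A, J, K).
Powers repeat with period 3 on this cycle, and 23 mod 3 = 2, so π^23(J) = π^2(J).
Advancing 2 steps from J: J → K → A.

A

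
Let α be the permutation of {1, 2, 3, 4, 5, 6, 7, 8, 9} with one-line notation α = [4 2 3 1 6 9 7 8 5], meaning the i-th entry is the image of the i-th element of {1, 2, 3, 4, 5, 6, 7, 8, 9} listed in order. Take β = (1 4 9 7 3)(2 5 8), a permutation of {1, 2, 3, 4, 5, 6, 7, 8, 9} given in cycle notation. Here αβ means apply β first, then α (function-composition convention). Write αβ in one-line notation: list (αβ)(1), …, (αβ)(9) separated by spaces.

For each element, apply β then α: 1 → 4 → 1; 2 → 5 → 6; 3 → 1 → 4; 4 → 9 → 5; 5 → 8 → 8; 6 → 6 → 9; 7 → 3 → 3; 8 → 2 → 2; 9 → 7 → 7.
So αβ in one-line form is 1 6 4 5 8 9 3 2 7.

1 6 4 5 8 9 3 2 7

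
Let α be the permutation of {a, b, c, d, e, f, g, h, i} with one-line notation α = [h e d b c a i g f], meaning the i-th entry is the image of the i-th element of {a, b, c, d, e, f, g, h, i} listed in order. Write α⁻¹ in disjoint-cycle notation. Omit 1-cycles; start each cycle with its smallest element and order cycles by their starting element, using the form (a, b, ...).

The cycle decomposition of α is (a, h, g, i, f)(b, e, c, d).
Reversing each cycle (and rotating so the smallest element leads) gives α⁻¹ = (a, f, i, g, h)(b, d, c, e).

(a, f, i, g, h)(b, d, c, e)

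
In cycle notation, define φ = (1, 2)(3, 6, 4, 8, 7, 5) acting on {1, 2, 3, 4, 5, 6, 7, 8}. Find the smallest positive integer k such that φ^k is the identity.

The cycle type of φ is (6, 2).
The order is lcm(6, 2) = 6.

6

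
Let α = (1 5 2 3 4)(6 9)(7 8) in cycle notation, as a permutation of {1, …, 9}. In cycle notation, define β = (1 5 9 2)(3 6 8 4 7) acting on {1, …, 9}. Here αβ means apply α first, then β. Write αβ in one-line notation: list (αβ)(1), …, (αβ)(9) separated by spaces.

(αβ)(x) = β(α(x)). Computing each image: β(α(1)) = β(5) = 9, β(α(2)) = β(3) = 6, β(α(3)) = β(4) = 7, β(α(4)) = β(1) = 5, β(α(5)) = β(2) = 1, β(α(6)) = β(9) = 2, β(α(7)) = β(8) = 4, β(α(8)) = β(7) = 3, β(α(9)) = β(6) = 8.
Hence αβ = [9 6 7 5 1 2 4 3 8].

9 6 7 5 1 2 4 3 8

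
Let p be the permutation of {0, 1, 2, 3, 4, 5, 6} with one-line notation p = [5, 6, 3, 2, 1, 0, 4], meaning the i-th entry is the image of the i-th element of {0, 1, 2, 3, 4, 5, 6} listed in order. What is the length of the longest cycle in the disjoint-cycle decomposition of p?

3

Decomposing into disjoint cycles gives (0 5)(1 6 4)(2 3); the longest has length 3.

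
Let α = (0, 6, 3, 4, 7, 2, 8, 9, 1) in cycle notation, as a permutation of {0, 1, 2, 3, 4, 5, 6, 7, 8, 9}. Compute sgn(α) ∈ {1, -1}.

1

The cycle lengths are 9, 1.
A cycle is odd iff its length is even; α has 0 even-length cycles, so sgn(α) = (−1)^0 and α is even.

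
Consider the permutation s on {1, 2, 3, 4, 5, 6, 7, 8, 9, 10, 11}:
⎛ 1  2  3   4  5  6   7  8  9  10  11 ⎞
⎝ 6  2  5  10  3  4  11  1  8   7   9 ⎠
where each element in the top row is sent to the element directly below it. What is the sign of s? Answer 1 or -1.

In disjoint-cycle form the cycle lengths are 8, 2, 1.
A cycle of length ℓ contributes ℓ−1 transpositions, so s is a product of 7 + 1 = 8 transpositions — even.

1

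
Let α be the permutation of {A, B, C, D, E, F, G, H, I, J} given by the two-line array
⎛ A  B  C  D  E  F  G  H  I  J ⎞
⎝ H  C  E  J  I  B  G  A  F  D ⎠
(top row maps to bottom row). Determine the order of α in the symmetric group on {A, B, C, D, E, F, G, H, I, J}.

The disjoint-cycle form of α has cycle lengths 5, 2, 2, 1.
The order is lcm(5, 2, 2) = 10.

10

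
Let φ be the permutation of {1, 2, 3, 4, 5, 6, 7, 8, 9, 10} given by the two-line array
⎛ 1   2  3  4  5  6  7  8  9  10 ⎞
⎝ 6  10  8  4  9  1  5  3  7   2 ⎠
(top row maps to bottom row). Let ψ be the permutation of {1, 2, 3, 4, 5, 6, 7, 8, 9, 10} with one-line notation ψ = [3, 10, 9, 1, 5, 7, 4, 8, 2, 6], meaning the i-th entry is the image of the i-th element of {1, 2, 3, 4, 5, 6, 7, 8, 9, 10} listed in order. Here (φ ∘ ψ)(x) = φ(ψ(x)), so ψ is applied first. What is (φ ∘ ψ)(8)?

ψ(8) = 8, then φ(8) = 3; composing gives (φ ∘ ψ)(8) = 3.

3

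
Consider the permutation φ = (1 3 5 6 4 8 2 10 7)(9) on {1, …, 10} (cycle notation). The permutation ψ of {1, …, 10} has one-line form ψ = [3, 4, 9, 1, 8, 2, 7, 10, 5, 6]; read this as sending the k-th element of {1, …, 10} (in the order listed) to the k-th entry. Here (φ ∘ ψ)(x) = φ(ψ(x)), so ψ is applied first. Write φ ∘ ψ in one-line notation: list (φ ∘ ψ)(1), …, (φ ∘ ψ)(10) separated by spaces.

5 8 9 3 2 10 1 7 6 4

Chase each element through ψ then φ: 1 → 3 → 5; 2 → 4 → 8; 3 → 9 → 9; 4 → 1 → 3; 5 → 8 → 2; 6 → 2 → 10; 7 → 7 → 1; 8 → 10 → 7; 9 → 5 → 6; 10 → 6 → 4.
So φ ∘ ψ in one-line form is 5 8 9 3 2 10 1 7 6 4.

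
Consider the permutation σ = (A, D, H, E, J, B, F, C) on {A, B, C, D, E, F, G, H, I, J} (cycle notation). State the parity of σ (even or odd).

The cycle lengths are 8, 1, 1.
A cycle of length ℓ contributes ℓ−1 transpositions, so σ is a product of 7 transpositions — odd.

odd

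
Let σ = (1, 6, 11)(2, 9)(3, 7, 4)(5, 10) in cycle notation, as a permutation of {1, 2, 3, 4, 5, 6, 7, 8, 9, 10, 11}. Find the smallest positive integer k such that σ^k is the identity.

The cycle type of σ is (3, 3, 2, 2, 1).
The order of σ is the least common multiple of its cycle lengths: lcm(3, 3, 2, 2) = 6.

6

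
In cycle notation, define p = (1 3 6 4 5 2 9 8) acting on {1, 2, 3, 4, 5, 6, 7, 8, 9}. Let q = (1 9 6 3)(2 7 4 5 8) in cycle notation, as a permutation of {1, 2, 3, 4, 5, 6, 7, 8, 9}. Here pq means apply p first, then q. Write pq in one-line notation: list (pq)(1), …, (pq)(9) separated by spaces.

1 6 3 8 7 5 4 9 2

(pq)(x) = q(p(x)). Computing each image: q(p(1)) = q(3) = 1, q(p(2)) = q(9) = 6, q(p(3)) = q(6) = 3, q(p(4)) = q(5) = 8, q(p(5)) = q(2) = 7, q(p(6)) = q(4) = 5, q(p(7)) = q(7) = 4, q(p(8)) = q(1) = 9, q(p(9)) = q(8) = 2.
Hence pq = [1 6 3 8 7 5 4 9 2].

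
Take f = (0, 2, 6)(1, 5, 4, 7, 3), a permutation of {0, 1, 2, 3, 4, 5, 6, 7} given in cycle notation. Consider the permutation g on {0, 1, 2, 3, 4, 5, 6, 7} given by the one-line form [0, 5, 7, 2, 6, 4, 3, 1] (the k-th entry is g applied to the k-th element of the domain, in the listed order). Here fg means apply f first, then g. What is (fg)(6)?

0

First apply f: f(6) = 0, then g(0) = 0. Thus (fg)(6) = 0.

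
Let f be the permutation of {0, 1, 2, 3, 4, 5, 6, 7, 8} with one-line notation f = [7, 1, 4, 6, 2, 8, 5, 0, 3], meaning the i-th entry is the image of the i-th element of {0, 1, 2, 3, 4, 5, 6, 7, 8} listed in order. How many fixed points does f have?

The fixed points (elements with f(x) = x) are {1}, so there is 1.

1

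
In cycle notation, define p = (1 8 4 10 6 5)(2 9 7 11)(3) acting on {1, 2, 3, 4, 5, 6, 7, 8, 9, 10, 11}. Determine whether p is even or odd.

The cycle lengths are 6, 4, 1.
A cycle is odd iff its length is even; p has 2 even-length cycles, so sgn(p) = (−1)^2 and p is even.

even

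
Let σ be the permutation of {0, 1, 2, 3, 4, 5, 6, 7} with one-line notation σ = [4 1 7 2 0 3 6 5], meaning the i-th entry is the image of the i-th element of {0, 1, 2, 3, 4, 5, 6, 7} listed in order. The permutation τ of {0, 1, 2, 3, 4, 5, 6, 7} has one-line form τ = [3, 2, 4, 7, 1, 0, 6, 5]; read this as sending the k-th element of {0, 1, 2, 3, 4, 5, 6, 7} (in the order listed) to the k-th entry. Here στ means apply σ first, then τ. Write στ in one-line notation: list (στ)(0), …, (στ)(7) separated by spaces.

(στ)(x) = τ(σ(x)). Computing each image: τ(σ(0)) = τ(4) = 1, τ(σ(1)) = τ(1) = 2, τ(σ(2)) = τ(7) = 5, τ(σ(3)) = τ(2) = 4, τ(σ(4)) = τ(0) = 3, τ(σ(5)) = τ(3) = 7, τ(σ(6)) = τ(6) = 6, τ(σ(7)) = τ(5) = 0.
Hence στ = [1 2 5 4 3 7 6 0].

1 2 5 4 3 7 6 0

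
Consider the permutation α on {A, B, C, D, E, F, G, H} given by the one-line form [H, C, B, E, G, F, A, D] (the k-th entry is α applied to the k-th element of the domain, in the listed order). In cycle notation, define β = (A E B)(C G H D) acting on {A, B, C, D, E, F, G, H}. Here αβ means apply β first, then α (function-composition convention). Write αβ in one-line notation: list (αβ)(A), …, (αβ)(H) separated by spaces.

G H A B C F D E

For each element, apply β then α: A → E → G; B → A → H; C → G → A; D → C → B; E → B → C; F → F → F; G → H → D; H → D → E.
Collecting the images, αβ = [G H A B C F D E].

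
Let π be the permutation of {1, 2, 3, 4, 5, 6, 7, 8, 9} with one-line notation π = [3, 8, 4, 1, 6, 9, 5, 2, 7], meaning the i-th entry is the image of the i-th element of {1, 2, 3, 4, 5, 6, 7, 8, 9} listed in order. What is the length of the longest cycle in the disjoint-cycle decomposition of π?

4

Decomposing into disjoint cycles gives (1 3 4)(2 8)(5 6 9 7); the longest has length 4.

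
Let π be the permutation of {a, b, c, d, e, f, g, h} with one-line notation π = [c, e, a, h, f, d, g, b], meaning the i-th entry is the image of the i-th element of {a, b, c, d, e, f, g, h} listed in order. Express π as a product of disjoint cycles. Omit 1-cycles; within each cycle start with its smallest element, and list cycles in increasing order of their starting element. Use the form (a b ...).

(a c)(b e f d h)

From a: a → c → a, closing the cycle (a c).
Continuing from each remaining unvisited element yields (a c)(b e f d h).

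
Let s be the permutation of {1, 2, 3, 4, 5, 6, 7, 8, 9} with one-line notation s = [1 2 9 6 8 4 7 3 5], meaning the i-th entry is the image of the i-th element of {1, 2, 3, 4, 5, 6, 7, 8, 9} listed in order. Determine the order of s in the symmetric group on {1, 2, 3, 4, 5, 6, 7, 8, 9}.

The disjoint-cycle form of s has cycle lengths 4, 2, 1, 1, 1.
Since disjoint cycles commute, ord(s) = lcm(4, 2) = 4.

4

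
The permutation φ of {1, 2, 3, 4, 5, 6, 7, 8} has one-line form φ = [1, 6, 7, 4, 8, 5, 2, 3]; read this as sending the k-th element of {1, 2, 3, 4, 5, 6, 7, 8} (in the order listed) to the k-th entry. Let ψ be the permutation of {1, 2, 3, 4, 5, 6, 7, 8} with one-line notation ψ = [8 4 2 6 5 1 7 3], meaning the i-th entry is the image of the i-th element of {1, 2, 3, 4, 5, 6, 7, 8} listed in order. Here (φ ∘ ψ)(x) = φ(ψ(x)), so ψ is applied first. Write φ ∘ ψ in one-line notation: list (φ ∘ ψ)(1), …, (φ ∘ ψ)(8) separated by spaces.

3 4 6 5 8 1 2 7

Chase each element through ψ then φ: 1 → 8 → 3; 2 → 4 → 4; 3 → 2 → 6; 4 → 6 → 5; 5 → 5 → 8; 6 → 1 → 1; 7 → 7 → 2; 8 → 3 → 7.
So φ ∘ ψ in one-line form is 3 4 6 5 8 1 2 7.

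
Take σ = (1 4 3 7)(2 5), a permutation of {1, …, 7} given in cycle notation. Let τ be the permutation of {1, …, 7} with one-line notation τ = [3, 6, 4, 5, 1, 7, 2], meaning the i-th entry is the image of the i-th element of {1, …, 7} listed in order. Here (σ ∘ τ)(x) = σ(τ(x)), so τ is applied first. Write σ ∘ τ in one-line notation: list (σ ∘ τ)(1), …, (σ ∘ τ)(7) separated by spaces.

Chase each element through τ then σ: 1 → 3 → 7; 2 → 6 → 6; 3 → 4 → 3; 4 → 5 → 2; 5 → 1 → 4; 6 → 7 → 1; 7 → 2 → 5.
So σ ∘ τ in one-line form is 7 6 3 2 4 1 5.

7 6 3 2 4 1 5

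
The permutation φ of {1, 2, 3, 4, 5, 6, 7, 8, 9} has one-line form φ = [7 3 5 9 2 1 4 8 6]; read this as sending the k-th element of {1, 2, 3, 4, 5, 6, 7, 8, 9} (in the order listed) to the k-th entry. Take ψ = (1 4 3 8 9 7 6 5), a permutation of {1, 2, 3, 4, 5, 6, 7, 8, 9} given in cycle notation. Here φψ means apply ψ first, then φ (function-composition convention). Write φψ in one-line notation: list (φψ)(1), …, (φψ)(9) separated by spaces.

9 3 8 5 7 2 1 6 4

(φψ)(x) = φ(ψ(x)). Computing each image: φ(ψ(1)) = φ(4) = 9, φ(ψ(2)) = φ(2) = 3, φ(ψ(3)) = φ(8) = 8, φ(ψ(4)) = φ(3) = 5, φ(ψ(5)) = φ(1) = 7, φ(ψ(6)) = φ(5) = 2, φ(ψ(7)) = φ(6) = 1, φ(ψ(8)) = φ(9) = 6, φ(ψ(9)) = φ(7) = 4.
Hence φψ = [9 3 8 5 7 2 1 6 4].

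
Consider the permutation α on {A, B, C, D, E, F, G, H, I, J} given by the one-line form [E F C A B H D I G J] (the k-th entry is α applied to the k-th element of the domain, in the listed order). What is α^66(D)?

Tracing D → A → … returns to D after 8 steps, so D lies in an 8-cycle (A E B F H I G D).
Powers repeat with period 8 on this cycle, and 66 mod 8 = 2, so α^66(D) = α^2(D).
Advancing 2 steps from D: D → A → E.

E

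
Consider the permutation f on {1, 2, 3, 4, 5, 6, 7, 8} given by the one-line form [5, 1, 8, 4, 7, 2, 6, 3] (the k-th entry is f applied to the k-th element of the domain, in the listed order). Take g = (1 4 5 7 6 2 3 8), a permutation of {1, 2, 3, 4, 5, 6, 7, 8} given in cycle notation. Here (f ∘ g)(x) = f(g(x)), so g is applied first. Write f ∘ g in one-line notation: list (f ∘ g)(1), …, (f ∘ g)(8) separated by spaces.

For each element, apply g then f: 1 → 4 → 4; 2 → 3 → 8; 3 → 8 → 3; 4 → 5 → 7; 5 → 7 → 6; 6 → 2 → 1; 7 → 6 → 2; 8 → 1 → 5.
Collecting the images, f ∘ g = [4 8 3 7 6 1 2 5].

4 8 3 7 6 1 2 5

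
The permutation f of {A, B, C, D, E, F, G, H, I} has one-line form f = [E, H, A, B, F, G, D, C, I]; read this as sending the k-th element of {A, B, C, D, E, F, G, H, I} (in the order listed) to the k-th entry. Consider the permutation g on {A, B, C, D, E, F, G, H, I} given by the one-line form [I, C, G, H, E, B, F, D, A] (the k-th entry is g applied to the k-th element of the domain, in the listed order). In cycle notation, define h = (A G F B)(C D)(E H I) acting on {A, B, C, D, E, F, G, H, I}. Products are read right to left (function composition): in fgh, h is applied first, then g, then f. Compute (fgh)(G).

H

Chase G: h(G) = F; g(F) = B; f(B) = H. Hence (fgh)(G) = H.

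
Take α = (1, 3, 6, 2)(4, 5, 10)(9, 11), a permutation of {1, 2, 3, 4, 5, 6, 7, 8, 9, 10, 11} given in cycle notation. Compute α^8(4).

10

4 lies in the 3-cycle (4, 5, 10).
Powers repeat with period 3 on this cycle, and 8 mod 3 = 2, so α^8(4) = α^2(4).
Advancing 2 steps from 4: 4 → 5 → 10.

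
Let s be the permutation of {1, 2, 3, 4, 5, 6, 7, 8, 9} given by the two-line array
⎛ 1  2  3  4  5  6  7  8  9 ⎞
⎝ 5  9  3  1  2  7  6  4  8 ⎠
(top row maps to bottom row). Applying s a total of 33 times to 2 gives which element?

Tracing 2 → 9 → … returns to 2 after 6 steps, so 2 lies in a 6-cycle (1, 5, 2, 9, 8, 4).
On a 6-cycle, s^6 is the identity, so s^33 = s^3 there (33 ≡ 3 mod 6).
Advancing 3 steps from 2: 2 → 9 → 8 → 4.

4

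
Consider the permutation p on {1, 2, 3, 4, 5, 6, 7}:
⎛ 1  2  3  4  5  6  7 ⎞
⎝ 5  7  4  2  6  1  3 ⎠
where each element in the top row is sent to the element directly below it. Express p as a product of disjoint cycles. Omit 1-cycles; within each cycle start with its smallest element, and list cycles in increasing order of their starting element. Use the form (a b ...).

Start at 1 and follow images: 1 → 5 → 6 → 1, giving the cycle (1 5 6).
Continuing from each remaining unvisited element yields (1 5 6)(2 7 3 4).

(1 5 6)(2 7 3 4)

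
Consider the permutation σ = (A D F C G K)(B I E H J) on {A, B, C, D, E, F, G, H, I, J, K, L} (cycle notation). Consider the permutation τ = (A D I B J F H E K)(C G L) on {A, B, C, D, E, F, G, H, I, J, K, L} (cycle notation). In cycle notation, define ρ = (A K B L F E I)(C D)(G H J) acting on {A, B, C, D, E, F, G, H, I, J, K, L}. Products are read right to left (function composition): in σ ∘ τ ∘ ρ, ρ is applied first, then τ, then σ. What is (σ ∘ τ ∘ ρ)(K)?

Apply the permutations in order: ρ(K) = B, then τ(B) = J, then σ(J) = B. So (σ ∘ τ ∘ ρ)(K) = B.

B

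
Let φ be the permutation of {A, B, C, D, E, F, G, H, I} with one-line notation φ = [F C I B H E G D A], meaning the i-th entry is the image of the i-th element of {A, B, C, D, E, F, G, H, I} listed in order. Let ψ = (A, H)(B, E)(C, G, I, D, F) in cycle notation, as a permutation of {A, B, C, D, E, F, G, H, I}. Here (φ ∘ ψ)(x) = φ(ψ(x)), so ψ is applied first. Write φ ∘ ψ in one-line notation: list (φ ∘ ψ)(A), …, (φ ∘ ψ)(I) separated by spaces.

D H G E C I A F B

Chase each element through ψ then φ: A → H → D; B → E → H; C → G → G; D → F → E; E → B → C; F → C → I; G → I → A; H → A → F; I → D → B.
Collecting the images, φ ∘ ψ = [D H G E C I A F B].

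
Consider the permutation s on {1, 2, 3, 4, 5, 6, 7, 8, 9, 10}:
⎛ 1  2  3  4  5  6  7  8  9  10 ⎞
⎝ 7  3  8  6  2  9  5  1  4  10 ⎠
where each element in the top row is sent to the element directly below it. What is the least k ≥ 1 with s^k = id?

6

Decomposing into disjoint cycles gives cycle lengths 6, 3, 1.
The order of s is the least common multiple of its cycle lengths: lcm(6, 3) = 6.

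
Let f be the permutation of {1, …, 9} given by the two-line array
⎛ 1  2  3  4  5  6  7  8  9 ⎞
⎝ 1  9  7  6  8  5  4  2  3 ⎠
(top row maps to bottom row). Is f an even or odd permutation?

In disjoint-cycle form the cycle lengths are 8, 1.
A cycle of length ℓ contributes ℓ−1 transpositions, so f is a product of 7 transpositions — odd.

odd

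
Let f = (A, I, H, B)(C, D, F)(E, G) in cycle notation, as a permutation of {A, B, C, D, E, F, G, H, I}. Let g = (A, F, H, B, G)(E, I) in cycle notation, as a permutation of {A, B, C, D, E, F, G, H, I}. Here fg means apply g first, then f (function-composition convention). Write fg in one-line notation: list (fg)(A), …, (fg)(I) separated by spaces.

C E D F H B I A G

Chase each element through g then f: A → F → C; B → G → E; C → C → D; D → D → F; E → I → H; F → H → B; G → A → I; H → B → A; I → E → G.
So fg in one-line form is C E D F H B I A G.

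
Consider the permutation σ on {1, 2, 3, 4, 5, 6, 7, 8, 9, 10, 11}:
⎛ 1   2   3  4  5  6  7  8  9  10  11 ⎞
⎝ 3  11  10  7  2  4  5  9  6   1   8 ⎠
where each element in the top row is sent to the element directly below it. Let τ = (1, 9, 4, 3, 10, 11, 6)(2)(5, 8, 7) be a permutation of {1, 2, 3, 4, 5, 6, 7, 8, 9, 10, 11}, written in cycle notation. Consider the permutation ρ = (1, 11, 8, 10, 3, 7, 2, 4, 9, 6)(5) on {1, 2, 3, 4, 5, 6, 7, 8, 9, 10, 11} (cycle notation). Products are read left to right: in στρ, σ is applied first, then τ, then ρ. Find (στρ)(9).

11

Apply the permutations in order: σ(9) = 6, then τ(6) = 1, then ρ(1) = 11. So (στρ)(9) = 11.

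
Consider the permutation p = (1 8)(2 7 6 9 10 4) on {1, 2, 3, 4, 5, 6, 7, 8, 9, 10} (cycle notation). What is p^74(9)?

9 lies in the 6-cycle (2 7 6 9 10 4).
Since the cycle has length 6, p^74 acts on it the same as p^2 (74 mod 6 = 2).
Advancing 2 steps from 9: 9 → 10 → 4.

4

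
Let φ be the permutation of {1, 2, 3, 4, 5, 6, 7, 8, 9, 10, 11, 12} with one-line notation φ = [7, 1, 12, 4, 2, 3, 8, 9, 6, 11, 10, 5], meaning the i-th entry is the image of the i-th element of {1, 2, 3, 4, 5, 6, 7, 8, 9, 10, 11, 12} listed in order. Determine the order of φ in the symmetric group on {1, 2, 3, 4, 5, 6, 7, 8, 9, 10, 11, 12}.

18

Decomposing into disjoint cycles gives cycle lengths 9, 2, 1.
The order is lcm(9, 2) = 18.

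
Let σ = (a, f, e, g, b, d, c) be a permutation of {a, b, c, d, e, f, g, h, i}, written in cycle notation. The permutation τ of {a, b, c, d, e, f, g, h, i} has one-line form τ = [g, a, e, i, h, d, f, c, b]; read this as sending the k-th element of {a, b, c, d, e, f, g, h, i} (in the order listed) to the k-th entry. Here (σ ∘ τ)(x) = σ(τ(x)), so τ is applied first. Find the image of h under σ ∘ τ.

a

(σ ∘ τ)(h) = σ(τ(h)). τ(h) = c, then σ(c) = a. So (σ ∘ τ)(h) = a.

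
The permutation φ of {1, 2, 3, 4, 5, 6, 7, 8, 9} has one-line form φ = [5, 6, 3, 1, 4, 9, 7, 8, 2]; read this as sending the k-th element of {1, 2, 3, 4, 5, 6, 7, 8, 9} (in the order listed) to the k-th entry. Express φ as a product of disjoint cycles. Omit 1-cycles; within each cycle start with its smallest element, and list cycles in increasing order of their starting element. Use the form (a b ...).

(1 5 4)(2 6 9)

Start at 1 and follow images: 1 → 5 → 4 → 1, giving the cycle (1 5 4).
Repeating from the next unused element and collecting all non-trivial cycles gives (1 5 4)(2 6 9).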